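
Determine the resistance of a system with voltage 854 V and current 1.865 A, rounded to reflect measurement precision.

458 Ω

resistance = 854 V ÷ 1.865 A = 457.908847185… Ω.
854 has 3 significant figures; 1.865 has 4.
Division/multiplication keeps the fewest: 3 significant figures.
Rounded: 458 Ω.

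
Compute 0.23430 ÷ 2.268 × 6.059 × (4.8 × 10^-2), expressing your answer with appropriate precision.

0.23430 ÷ 2.268 × 6.059 × (4.8 × 10^-2) = 0.0300449460317…
Multiplication/division keeps the fewest significant figures: 0.23430 → 5 s.f., 2.268 → 4 s.f., 6.059 → 4 s.f., 4.8 × 10^-2 → 2 s.f.; limit is 2.
Rounded to 2 significant figures: 0.030.

0.030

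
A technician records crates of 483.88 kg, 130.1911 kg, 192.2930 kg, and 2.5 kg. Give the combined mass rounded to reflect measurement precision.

808.9 kg

483.88 kg + 130.1911 kg + 192.2930 kg + 2.5 kg = 808.8641 kg.
Addition/subtraction keeps the fewest decimal places: 483.88 → 2 decimal places, 130.1911 → 4 decimal places, 192.2930 → 4 decimal places, 2.5 → 1 decimal place; limit is 1.
Rounded to 1 decimal place: 808.9 kg.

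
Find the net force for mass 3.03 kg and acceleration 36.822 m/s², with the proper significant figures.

112 N

net force = 3.03 kg × 36.822 m/s² = 111.57066 N.
3.03 has 3 significant figures; 36.822 has 5.
Division/multiplication keeps the fewest: 3 significant figures.
Rounded: 112 N.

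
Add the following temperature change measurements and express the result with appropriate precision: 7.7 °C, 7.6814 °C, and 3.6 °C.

7.7 °C + 7.6814 °C + 3.6 °C = 18.9814 °C.
Addition/subtraction keeps the fewest decimal places: 7.7 → 1 decimal place, 7.6814 → 4 decimal places, 3.6 → 1 decimal place; limit is 1.
Rounded to 1 decimal place: 19.0 °C.

19.0 °C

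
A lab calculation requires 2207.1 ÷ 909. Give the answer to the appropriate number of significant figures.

2207.1 ÷ 909 = 2.42805280528…
Multiplication/division keeps the fewest significant figures: 2207.1 → 5 s.f., 909 → 3 s.f.; limit is 3.
Rounded to 3 significant figures: 2.43.

2.43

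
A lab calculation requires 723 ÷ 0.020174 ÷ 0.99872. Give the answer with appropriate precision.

3.59 × 10⁴

723 ÷ 0.020174 ÷ 0.99872 = 35884.1392922…
Multiplication/division keeps the fewest significant figures: 723 → 3 s.f., 0.020174 → 5 s.f., 0.99872 → 5 s.f.; limit is 3.
Rounded to 3 significant figures: 3.59 × 10⁴.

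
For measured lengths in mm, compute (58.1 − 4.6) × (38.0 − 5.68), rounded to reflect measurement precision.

1.73 × 10^3 mm²

58.1 − 4.6 = 53.5, limited to 1 d.p. → 3 s.f.; 38.0 − 5.68 = 32.32, limited to 1 d.p. → 3 s.f.
Carrying full precision, 53.5 × 32.32 = 1729.12; keep min(3, 3) = 3 s.f.
Rounded to 3 significant figures: 1.73 × 10^3 mm².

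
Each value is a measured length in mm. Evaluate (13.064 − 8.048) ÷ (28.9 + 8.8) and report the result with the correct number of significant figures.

13.064 − 8.048 = 5.016, limited to 3 d.p. → 4 s.f.; 28.9 + 8.8 = 37.7, limited to 1 d.p. → 3 s.f.
Carrying full precision, 5.016 ÷ 37.7 = 0.133050397878…; keep min(4, 3) = 3 s.f.
Rounded to 3 significant figures: 0.133.

0.133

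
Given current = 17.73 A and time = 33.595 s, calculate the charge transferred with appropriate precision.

charge transferred = 17.73 A × 33.595 s = 595.63935 C.
17.73 has 4 significant figures; 33.595 has 5.
Division/multiplication keeps the fewest: 4 significant figures.
Rounded: 595.6 C.

595.6 C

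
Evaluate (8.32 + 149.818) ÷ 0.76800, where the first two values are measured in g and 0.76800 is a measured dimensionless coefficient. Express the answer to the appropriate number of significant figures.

8.32 g + 149.818 g = 158.138 g; the sum is limited to 2 decimal places (5 s.f.).
Carrying full precision, 158.138 ÷ 0.76800 = 205.908854167… g; 0.76800 has 5 s.f., so the result keeps min(5, 5) = 5 s.f.
Rounded to 5 significant figures: 205.91 g.

205.91 g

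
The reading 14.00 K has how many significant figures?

4

14.00: trailing zeros after a decimal point are significant.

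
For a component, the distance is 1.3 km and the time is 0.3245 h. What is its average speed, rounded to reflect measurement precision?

average speed = 1.3 km ÷ 0.3245 h = 4.0061633282… km/h.
1.3 has 2 significant figures; 0.3245 has 4.
Division/multiplication keeps the fewest: 2 significant figures.
Rounded: 4.0 km/h.

4.0 km/h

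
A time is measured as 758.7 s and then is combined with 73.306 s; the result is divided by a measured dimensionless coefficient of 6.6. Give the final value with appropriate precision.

758.7 s + 73.306 s = 832.006 s; the sum is limited to 1 decimal place (4 s.f.).
Carrying full precision, 832.006 ÷ 6.6 = 126.061515152… s; 6.6 has 2 s.f., so the result keeps min(4, 2) = 2 s.f.
Rounded to 2 significant figures: 1.3 × 10² s.

1.3 × 10² s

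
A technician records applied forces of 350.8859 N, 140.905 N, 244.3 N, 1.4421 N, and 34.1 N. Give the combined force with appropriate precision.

771.6 N

350.8859 N + 140.905 N + 244.3 N + 1.4421 N + 34.1 N = 771.6330 N.
Addition/subtraction keeps the fewest decimal places: 350.8859 → 4 decimal places, 140.905 → 3 decimal places, 244.3 → 1 decimal place, 1.4421 → 4 decimal places, 34.1 → 1 decimal place; limit is 1.
Rounded to 1 decimal place: 771.6 N.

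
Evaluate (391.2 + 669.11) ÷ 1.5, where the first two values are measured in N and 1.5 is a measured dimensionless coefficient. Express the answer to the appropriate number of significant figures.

391.2 N + 669.11 N = 1060.31 N; the sum is limited to 1 decimal place (5 s.f.).
Carrying full precision, 1060.31 ÷ 1.5 = 706.873333333… N; 1.5 has 2 s.f., so the result keeps min(5, 2) = 2 s.f.
Rounded to 2 significant figures: 7.1 × 10^2 N.

7.1 × 10^2 N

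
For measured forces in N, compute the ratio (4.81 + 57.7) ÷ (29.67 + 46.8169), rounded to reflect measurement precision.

4.81 + 57.7 = 62.51, limited to 1 d.p. → 3 s.f.; 29.67 + 46.8169 = 76.4869, limited to 2 d.p. → 4 s.f.
Carrying full precision, 62.51 ÷ 76.4869 = 0.817264132812…; keep min(3, 4) = 3 s.f.
Rounded to 3 significant figures: 0.817.

0.817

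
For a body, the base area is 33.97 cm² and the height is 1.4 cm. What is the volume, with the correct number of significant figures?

48 cm³

volume = 33.97 cm² × 1.4 cm = 47.558 cm³.
33.97 has 4 significant figures; 1.4 has 2.
Division/multiplication keeps the fewest: 2 significant figures.
Rounded: 48 cm³.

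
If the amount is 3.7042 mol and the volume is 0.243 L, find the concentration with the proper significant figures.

15.2 mol/L

concentration = 3.7042 mol ÷ 0.243 L = 15.2436213992… mol/L.
3.7042 has 5 significant figures; 0.243 has 3.
Division/multiplication keeps the fewest: 3 significant figures.
Rounded: 15.2 mol/L.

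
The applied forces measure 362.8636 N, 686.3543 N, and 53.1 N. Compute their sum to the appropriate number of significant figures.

362.8636 N + 686.3543 N + 53.1 N = 1102.3179 N.
Addition/subtraction keeps the fewest decimal places: 362.8636 → 4 decimal places, 686.3543 → 4 decimal places, 53.1 → 1 decimal place; limit is 1.
Rounded to 1 decimal place: 1102.3 N.

1102.3 N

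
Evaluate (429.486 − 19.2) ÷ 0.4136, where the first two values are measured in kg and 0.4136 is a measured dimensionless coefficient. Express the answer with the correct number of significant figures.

429.486 kg − 19.2 kg = 410.286 kg; the difference is limited to 1 decimal place (4 s.f.).
Carrying full precision, 410.286 ÷ 0.4136 = 991.987427466… kg; 0.4136 has 4 s.f., so the result keeps min(4, 4) = 4 s.f.
Rounded to 4 significant figures: 992.0 kg.

992.0 kg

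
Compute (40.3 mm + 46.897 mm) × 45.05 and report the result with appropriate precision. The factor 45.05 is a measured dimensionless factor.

40.3 mm + 46.897 mm = 87.197 mm; the sum is limited to 1 decimal place (3 s.f.).
Carrying full precision, 87.197 × 45.05 = 3928.22485 mm; 45.05 has 4 s.f., so the result keeps min(3, 4) = 3 s.f.
Rounded to 3 significant figures: 3.93 × 10^3 mm.

3.93 × 10^3 mm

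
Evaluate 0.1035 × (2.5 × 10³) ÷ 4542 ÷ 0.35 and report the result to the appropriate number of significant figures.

0.1035 × (2.5 × 10³) ÷ 4542 ÷ 0.35 = 0.162766559728…
Multiplication/division keeps the fewest significant figures: 0.1035 → 4 s.f., 2.5 × 10³ → 2 s.f., 4542 → 4 s.f., 0.35 → 2 s.f.; limit is 2.
Rounded to 2 significant figures: 0.16.

0.16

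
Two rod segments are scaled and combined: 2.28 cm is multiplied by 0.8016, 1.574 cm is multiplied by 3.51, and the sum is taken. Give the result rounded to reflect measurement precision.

7.35 cm

2.28 × 0.8016 = 1.827648 → 1.83 cm (3 s.f., last digit at the 10^-2 place).
1.574 × 3.51 = 5.52474 → 5.52 cm (3 s.f., last digit at the 10^-2 place).
Sum: 7.352388 cm; keep the coarser place, 10^-2.
Result: 7.35 cm.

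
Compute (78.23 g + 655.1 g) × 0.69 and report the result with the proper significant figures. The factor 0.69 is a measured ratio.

5.1 × 10² g

78.23 g + 655.1 g = 733.33 g; the sum is limited to 1 decimal place (4 s.f.).
Carrying full precision, 733.33 × 0.69 = 505.9977 g; 0.69 has 2 s.f., so the result keeps min(4, 2) = 2 s.f.
Rounded to 2 significant figures: 5.1 × 10² g.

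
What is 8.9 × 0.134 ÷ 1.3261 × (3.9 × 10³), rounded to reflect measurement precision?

3.5 × 10³

8.9 × 0.134 ÷ 1.3261 × (3.9 × 10³) = 3507.38255034…
Multiplication/division keeps the fewest significant figures: 8.9 → 2 s.f., 0.134 → 3 s.f., 1.3261 → 5 s.f., 3.9 × 10³ → 2 s.f.; limit is 2.
Rounded to 2 significant figures: 3.5 × 10³.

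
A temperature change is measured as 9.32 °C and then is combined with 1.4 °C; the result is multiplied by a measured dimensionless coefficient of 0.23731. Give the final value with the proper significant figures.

9.32 °C + 1.4 °C = 10.72 °C; the sum is limited to 1 decimal place (3 s.f.).
Carrying full precision, 10.72 × 0.23731 = 2.5439632 °C; 0.23731 has 5 s.f., so the result keeps min(3, 5) = 3 s.f.
Rounded to 3 significant figures: 2.54 °C.

2.54 °C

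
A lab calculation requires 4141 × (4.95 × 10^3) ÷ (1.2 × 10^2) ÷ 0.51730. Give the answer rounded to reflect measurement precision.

3.3 × 10^5

4141 × (4.95 × 10^3) ÷ (1.2 × 10^2) ÷ 0.51730 = 330207.326503…
Multiplication/division keeps the fewest significant figures: 4141 → 4 s.f., 4.95 × 10^3 → 3 s.f., 1.2 × 10^2 → 2 s.f., 0.51730 → 5 s.f.; limit is 2.
Rounded to 2 significant figures: 3.3 × 10^5.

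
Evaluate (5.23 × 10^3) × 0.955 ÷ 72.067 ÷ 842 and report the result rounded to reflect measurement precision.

(5.23 × 10^3) × 0.955 ÷ 72.067 ÷ 842 = 0.0823107436281…
Multiplication/division keeps the fewest significant figures: 5.23 × 10^3 → 3 s.f., 0.955 → 3 s.f., 72.067 → 5 s.f., 842 → 3 s.f.; limit is 3.
Rounded to 3 significant figures: 0.0823.

0.0823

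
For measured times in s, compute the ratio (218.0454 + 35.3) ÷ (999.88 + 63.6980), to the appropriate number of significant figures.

218.0454 + 35.3 = 253.3454, limited to 1 d.p. → 4 s.f.; 999.88 + 63.6980 = 1063.5780, limited to 2 d.p. → 6 s.f.
Carrying full precision, 253.3454 ÷ 1063.5780 = 0.238201053425…; keep min(4, 6) = 4 s.f.
Rounded to 4 significant figures: 0.2382.

0.2382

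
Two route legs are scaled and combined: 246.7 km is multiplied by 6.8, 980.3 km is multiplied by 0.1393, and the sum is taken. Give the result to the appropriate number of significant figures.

1.8 × 10^3 km

246.7 × 6.8 = 1677.56 → 1.7 × 10^3 km (2 s.f., last digit at the 10^2 place).
980.3 × 0.1393 = 136.55579 → 136.6 km (4 s.f., last digit at the 10^-1 place).
Sum: 1814.11579 km; keep the coarser place, 10^2.
Result: 1.8 × 10^3 km.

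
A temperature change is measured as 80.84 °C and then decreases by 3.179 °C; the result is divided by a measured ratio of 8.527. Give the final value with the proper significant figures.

80.84 °C − 3.179 °C = 77.661 °C; the difference is limited to 2 decimal places (4 s.f.).
Carrying full precision, 77.661 ÷ 8.527 = 9.10765802744… °C; 8.527 has 4 s.f., so the result keeps min(4, 4) = 4 s.f.
Rounded to 4 significant figures: 9.108 °C.

9.108 °C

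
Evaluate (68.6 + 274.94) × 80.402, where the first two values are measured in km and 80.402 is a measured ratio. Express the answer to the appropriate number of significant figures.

68.6 km + 274.94 km = 343.54 km; the sum is limited to 1 decimal place (4 s.f.).
Carrying full precision, 343.54 × 80.402 = 27621.30308 km; 80.402 has 5 s.f., so the result keeps min(4, 5) = 4 s.f.
Rounded to 4 significant figures: 2.762 × 10⁴ km.

2.762 × 10⁴ km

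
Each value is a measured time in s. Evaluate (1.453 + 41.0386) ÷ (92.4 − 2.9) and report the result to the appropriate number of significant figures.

1.453 + 41.0386 = 42.4916, limited to 3 d.p. → 5 s.f.; 92.4 − 2.9 = 89.5, limited to 1 d.p. → 3 s.f.
Carrying full precision, 42.4916 ÷ 89.5 = 0.474766480447…; keep min(5, 3) = 3 s.f.
Rounded to 3 significant figures: 4.75 × 10⁻¹.

4.75 × 10⁻¹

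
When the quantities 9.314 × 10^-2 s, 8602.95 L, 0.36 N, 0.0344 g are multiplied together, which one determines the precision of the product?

9.314 × 10^-2 s → 4 s.f.; 8602.95 L → 6 s.f.; 0.36 N → 2 s.f.; 0.0344 g → 3 s.f.
The fewest is 2 significant figures, from 0.36 N.

0.36 N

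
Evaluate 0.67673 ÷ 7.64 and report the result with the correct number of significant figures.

0.0886

0.67673 ÷ 7.64 = 0.0885772251309…
Multiplication/division keeps the fewest significant figures: 0.67673 → 5 s.f., 7.64 → 3 s.f.; limit is 3.
Rounded to 3 significant figures: 0.0886.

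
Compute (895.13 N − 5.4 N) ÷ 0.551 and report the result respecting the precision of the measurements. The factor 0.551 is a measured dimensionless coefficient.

1.61 × 10³ N

895.13 N − 5.4 N = 889.73 N; the difference is limited to 1 decimal place (4 s.f.).
Carrying full precision, 889.73 ÷ 0.551 = 1614.75499093… N; 0.551 has 3 s.f., so the result keeps min(4, 3) = 3 s.f.
Rounded to 3 significant figures: 1.61 × 10³ N.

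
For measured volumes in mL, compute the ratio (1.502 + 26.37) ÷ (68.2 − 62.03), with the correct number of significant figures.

1.502 + 26.37 = 27.872, limited to 2 d.p. → 4 s.f.; 68.2 − 62.03 = 6.17, limited to 1 d.p. → 2 s.f.
Carrying full precision, 27.872 ÷ 6.17 = 4.51734197731…; keep min(4, 2) = 2 s.f.
Rounded to 2 significant figures: 4.5.

4.5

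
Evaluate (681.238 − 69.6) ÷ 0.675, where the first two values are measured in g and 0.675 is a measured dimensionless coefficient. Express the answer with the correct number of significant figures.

681.238 g − 69.6 g = 611.638 g; the difference is limited to 1 decimal place (4 s.f.).
Carrying full precision, 611.638 ÷ 0.675 = 906.13037037… g; 0.675 has 3 s.f., so the result keeps min(4, 3) = 3 s.f.
Rounded to 3 significant figures: 906 g.

906 g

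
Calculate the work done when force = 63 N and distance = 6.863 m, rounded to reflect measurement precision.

4.3 × 10^2 J

work done = 63 N × 6.863 m = 432.369 J.
63 has 2 significant figures; 6.863 has 4.
Division/multiplication keeps the fewest: 2 significant figures.
Rounded: 4.3 × 10^2 J.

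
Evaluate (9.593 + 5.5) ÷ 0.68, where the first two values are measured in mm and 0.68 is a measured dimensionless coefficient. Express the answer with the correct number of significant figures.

9.593 mm + 5.5 mm = 15.093 mm; the sum is limited to 1 decimal place (3 s.f.).
Carrying full precision, 15.093 ÷ 0.68 = 22.1955882353… mm; 0.68 has 2 s.f., so the result keeps min(3, 2) = 2 s.f.
Rounded to 2 significant figures: 22 mm.

22 mm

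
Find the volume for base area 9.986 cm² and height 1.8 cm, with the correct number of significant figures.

18 cm³

volume = 9.986 cm² × 1.8 cm = 17.9748 cm³.
9.986 has 4 significant figures; 1.8 has 2.
Division/multiplication keeps the fewest: 2 significant figures.
Rounded: 18 cm³.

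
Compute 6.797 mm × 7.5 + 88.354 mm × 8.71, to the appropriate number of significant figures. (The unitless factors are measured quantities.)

6.797 × 7.5 = 50.9775 → 51 mm (2 s.f., last digit at the 10^0 place).
88.354 × 8.71 = 769.56334 → 7.70 × 10^2 mm (3 s.f., last digit at the 10^0 place).
Sum: 820.54084 mm; keep the coarser place, 10^0.
Result: 821 mm.

821 mm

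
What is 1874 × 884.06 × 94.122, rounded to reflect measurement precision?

1874 × 884.06 × 94.122 = 155934594.23…
Multiplication/division keeps the fewest significant figures: 1874 → 4 s.f., 884.06 → 5 s.f., 94.122 → 5 s.f.; limit is 4.
Rounded to 4 significant figures: 1.559 × 10^8.

1.559 × 10^8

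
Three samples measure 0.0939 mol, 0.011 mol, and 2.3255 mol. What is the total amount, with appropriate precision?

0.0939 mol + 0.011 mol + 2.3255 mol = 2.4304 mol.
Addition/subtraction keeps the fewest decimal places: 0.0939 → 4 decimal places, 0.011 → 3 decimal places, 2.3255 → 4 decimal places; limit is 3.
Rounded to 3 decimal places: 2.430 mol.

2.430 mol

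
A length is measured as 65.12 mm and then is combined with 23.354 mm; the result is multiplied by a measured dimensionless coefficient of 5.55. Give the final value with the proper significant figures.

491 mm

65.12 mm + 23.354 mm = 88.474 mm; the sum is limited to 2 decimal places (4 s.f.).
Carrying full precision, 88.474 × 5.55 = 491.0307 mm; 5.55 has 3 s.f., so the result keeps min(4, 3) = 3 s.f.
Rounded to 3 significant figures: 491 mm.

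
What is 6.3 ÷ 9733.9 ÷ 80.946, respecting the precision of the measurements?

8.0 × 10⁻⁶

6.3 ÷ 9733.9 ÷ 80.946 = 0.00000799573287383…
Multiplication/division keeps the fewest significant figures: 6.3 → 2 s.f., 9733.9 → 5 s.f., 80.946 → 5 s.f.; limit is 2.
Rounded to 2 significant figures: 8.0 × 10⁻⁶.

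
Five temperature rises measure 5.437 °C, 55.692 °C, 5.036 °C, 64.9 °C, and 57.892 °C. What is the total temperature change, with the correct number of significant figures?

189.0 °C

5.437 °C + 55.692 °C + 5.036 °C + 64.9 °C + 57.892 °C = 188.957 °C.
Addition/subtraction keeps the fewest decimal places: 5.437 → 3 decimal places, 55.692 → 3 decimal places, 5.036 → 3 decimal places, 64.9 → 1 decimal place, 57.892 → 3 decimal places; limit is 1.
Rounded to 1 decimal place: 189.0 °C.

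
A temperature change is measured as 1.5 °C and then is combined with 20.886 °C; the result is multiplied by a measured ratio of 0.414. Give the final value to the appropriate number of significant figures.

1.5 °C + 20.886 °C = 22.386 °C; the sum is limited to 1 decimal place (3 s.f.).
Carrying full precision, 22.386 × 0.414 = 9.267804 °C; 0.414 has 3 s.f., so the result keeps min(3, 3) = 3 s.f.
Rounded to 3 significant figures: 9.27 °C.

9.27 °C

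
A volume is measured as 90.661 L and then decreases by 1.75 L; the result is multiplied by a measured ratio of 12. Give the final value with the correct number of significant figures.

1.1 × 10³ L

90.661 L − 1.75 L = 88.911 L; the difference is limited to 2 decimal places (4 s.f.).
Carrying full precision, 88.911 × 12 = 1066.932 L; 12 has 2 s.f., so the result keeps min(4, 2) = 2 s.f.
Rounded to 2 significant figures: 1.1 × 10³ L.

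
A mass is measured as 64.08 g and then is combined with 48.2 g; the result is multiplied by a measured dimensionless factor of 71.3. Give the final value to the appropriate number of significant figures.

8.01 × 10³ g

64.08 g + 48.2 g = 112.28 g; the sum is limited to 1 decimal place (4 s.f.).
Carrying full precision, 112.28 × 71.3 = 8005.564 g; 71.3 has 3 s.f., so the result keeps min(4, 3) = 3 s.f.
Rounded to 3 significant figures: 8.01 × 10³ g.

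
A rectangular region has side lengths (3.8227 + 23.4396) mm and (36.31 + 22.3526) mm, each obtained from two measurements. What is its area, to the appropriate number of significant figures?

3.8227 + 23.4396 = 27.2623, limited to 4 d.p. → 6 s.f.; 36.31 + 22.3526 = 58.6626, limited to 2 d.p. → 4 s.f.
Carrying full precision, 27.2623 × 58.6626 = 1599.27739998; keep min(6, 4) = 4 s.f.
Rounded to 4 significant figures: 1599 mm².

1599 mm²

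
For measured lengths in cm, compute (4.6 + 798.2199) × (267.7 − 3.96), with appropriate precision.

4.6 + 798.2199 = 802.8199, limited to 1 d.p. → 4 s.f.; 267.7 − 3.96 = 263.74, limited to 1 d.p. → 4 s.f.
Carrying full precision, 802.8199 × 263.74 = 211735.720426; keep min(4, 4) = 4 s.f.
Rounded to 4 significant figures: 2.117 × 10^5 cm².

2.117 × 10^5 cm²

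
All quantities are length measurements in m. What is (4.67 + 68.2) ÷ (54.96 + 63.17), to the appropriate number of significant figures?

0.617

4.67 + 68.2 = 72.87, limited to 1 d.p. → 3 s.f.; 54.96 + 63.17 = 118.13, limited to 2 d.p. → 5 s.f.
Carrying full precision, 72.87 ÷ 118.13 = 0.616862778295…; keep min(3, 5) = 3 s.f.
Rounded to 3 significant figures: 0.617.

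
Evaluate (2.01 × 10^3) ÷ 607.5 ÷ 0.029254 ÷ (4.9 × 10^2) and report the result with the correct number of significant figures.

0.23

(2.01 × 10^3) ÷ 607.5 ÷ 0.029254 ÷ (4.9 × 10^2) = 0.230817343333…
Multiplication/division keeps the fewest significant figures: 2.01 × 10^3 → 3 s.f., 607.5 → 4 s.f., 0.029254 → 5 s.f., 4.9 × 10^2 → 2 s.f.; limit is 2.
Rounded to 2 significant figures: 0.23.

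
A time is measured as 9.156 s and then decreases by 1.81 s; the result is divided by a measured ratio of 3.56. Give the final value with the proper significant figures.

2.06 s

9.156 s − 1.81 s = 7.346 s; the difference is limited to 2 decimal places (3 s.f.).
Carrying full precision, 7.346 ÷ 3.56 = 2.06348314607… s; 3.56 has 3 s.f., so the result keeps min(3, 3) = 3 s.f.
Rounded to 3 significant figures: 2.06 s.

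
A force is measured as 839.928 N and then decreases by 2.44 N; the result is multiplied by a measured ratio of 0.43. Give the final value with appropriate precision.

839.928 N − 2.44 N = 837.488 N; the difference is limited to 2 decimal places (5 s.f.).
Carrying full precision, 837.488 × 0.43 = 360.11984 N; 0.43 has 2 s.f., so the result keeps min(5, 2) = 2 s.f.
Rounded to 2 significant figures: 3.6 × 10² N.

3.6 × 10² N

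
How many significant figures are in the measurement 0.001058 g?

0.001058: leading zeros are not significant; zeros between nonzero digits are significant.

4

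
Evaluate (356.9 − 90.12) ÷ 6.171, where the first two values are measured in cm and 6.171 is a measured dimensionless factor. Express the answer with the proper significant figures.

43.23 cm

356.9 cm − 90.12 cm = 266.78 cm; the difference is limited to 1 decimal place (4 s.f.).
Carrying full precision, 266.78 ÷ 6.171 = 43.2312429104… cm; 6.171 has 4 s.f., so the result keeps min(4, 4) = 4 s.f.
Rounded to 4 significant figures: 43.23 cm.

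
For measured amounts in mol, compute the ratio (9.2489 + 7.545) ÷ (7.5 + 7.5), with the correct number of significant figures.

1.12

9.2489 + 7.545 = 16.7939, limited to 3 d.p. → 5 s.f.; 7.5 + 7.5 = 15.0, limited to 1 d.p. → 3 s.f.
Carrying full precision, 16.7939 ÷ 15.0 = 1.11959333333…; keep min(5, 3) = 3 s.f.
Rounded to 3 significant figures: 1.12.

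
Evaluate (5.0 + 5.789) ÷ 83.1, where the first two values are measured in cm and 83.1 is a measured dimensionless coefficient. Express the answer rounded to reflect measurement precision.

0.130 cm

5.0 cm + 5.789 cm = 10.789 cm; the sum is limited to 1 decimal place (3 s.f.).
Carrying full precision, 10.789 ÷ 83.1 = 0.129831528279… cm; 83.1 has 3 s.f., so the result keeps min(3, 3) = 3 s.f.
Rounded to 3 significant figures: 0.130 cm.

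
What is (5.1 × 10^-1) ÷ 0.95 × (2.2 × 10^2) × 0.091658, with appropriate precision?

(5.1 × 10^-1) ÷ 0.95 × (2.2 × 10^2) × 0.091658 = 10.8252922105…
Multiplication/division keeps the fewest significant figures: 5.1 × 10^-1 → 2 s.f., 0.95 → 2 s.f., 2.2 × 10^2 → 2 s.f., 0.091658 → 5 s.f.; limit is 2.
Rounded to 2 significant figures: 11.

11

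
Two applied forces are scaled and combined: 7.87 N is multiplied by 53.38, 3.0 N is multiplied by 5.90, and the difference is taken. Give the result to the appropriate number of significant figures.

402 N

7.87 × 53.38 = 420.1006 → 4.20 × 10² N (3 s.f., last digit at the 10^0 place).
3.0 × 5.90 = 17.7 → 18 N (2 s.f., last digit at the 10^0 place).
Difference: 402.4006 N; keep the coarser place, 10^0.
Result: 402 N.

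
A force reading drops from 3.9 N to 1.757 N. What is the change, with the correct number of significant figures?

3.9 N − 1.757 N = 2.143 N.
Addition/subtraction keeps the fewest decimal places: 3.9 → 1 decimal place, 1.757 → 3 decimal places; limit is 1.
Rounded to 1 decimal place: 2.1 N.

2.1 N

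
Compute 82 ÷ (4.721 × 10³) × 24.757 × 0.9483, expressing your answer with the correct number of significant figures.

82 ÷ (4.721 × 10³) × 24.757 × 0.9483 = 0.407777838212…
Multiplication/division keeps the fewest significant figures: 82 → 2 s.f., 4.721 × 10³ → 4 s.f., 24.757 → 5 s.f., 0.9483 → 4 s.f.; limit is 2.
Rounded to 2 significant figures: 0.41.

0.41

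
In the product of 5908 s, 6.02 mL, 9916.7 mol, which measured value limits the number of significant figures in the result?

6.02 mL

5908 s → 4 s.f.; 6.02 mL → 3 s.f.; 9916.7 mol → 5 s.f.
The fewest is 3 significant figures, from 6.02 mL.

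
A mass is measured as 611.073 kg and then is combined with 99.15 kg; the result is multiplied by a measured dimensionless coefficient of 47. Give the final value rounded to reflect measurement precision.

3.3 × 10^4 kg

611.073 kg + 99.15 kg = 710.223 kg; the sum is limited to 2 decimal places (5 s.f.).
Carrying full precision, 710.223 × 47 = 33380.481 kg; 47 has 2 s.f., so the result keeps min(5, 2) = 2 s.f.
Rounded to 2 significant figures: 3.3 × 10^4 kg.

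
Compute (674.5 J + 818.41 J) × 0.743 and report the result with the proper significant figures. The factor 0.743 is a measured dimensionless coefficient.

674.5 J + 818.41 J = 1492.91 J; the sum is limited to 1 decimal place (5 s.f.).
Carrying full precision, 1492.91 × 0.743 = 1109.23213 J; 0.743 has 3 s.f., so the result keeps min(5, 3) = 3 s.f.
Rounded to 3 significant figures: 1.11 × 10^3 J.

1.11 × 10^3 J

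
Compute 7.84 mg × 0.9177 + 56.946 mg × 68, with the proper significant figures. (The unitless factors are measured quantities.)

3.9 × 10³ mg

7.84 × 0.9177 = 7.194768 → 7.19 mg (3 s.f., last digit at the 10^-2 place).
56.946 × 68 = 3872.328 → 3.9 × 10³ mg (2 s.f., last digit at the 10^2 place).
Sum: 3879.522768 mg; keep the coarser place, 10^2.
Result: 3.9 × 10³ mg.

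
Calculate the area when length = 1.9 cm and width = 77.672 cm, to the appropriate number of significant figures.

1.5 × 10² cm²

area = 1.9 cm × 77.672 cm = 147.5768 cm².
1.9 has 2 significant figures; 77.672 has 5.
Division/multiplication keeps the fewest: 2 significant figures.
Rounded: 1.5 × 10² cm².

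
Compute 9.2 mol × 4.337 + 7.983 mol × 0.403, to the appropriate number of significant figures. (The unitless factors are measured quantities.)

9.2 × 4.337 = 39.9004 → 4.0 × 10^1 mol (2 s.f., last digit at the 10^0 place).
7.983 × 0.403 = 3.217149 → 3.22 mol (3 s.f., last digit at the 10^-2 place).
Sum: 43.117549 mol; keep the coarser place, 10^0.
Result: 43 mol.

43 mol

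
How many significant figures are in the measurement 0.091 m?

0.091: leading zeros are not significant.

2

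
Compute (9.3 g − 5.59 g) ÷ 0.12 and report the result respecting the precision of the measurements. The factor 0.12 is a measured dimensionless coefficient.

9.3 g − 5.59 g = 3.71 g; the difference is limited to 1 decimal place (2 s.f.).
Carrying full precision, 3.71 ÷ 0.12 = 30.9166666667… g; 0.12 has 2 s.f., so the result keeps min(2, 2) = 2 s.f.
Rounded to 2 significant figures: 31 g.

31 g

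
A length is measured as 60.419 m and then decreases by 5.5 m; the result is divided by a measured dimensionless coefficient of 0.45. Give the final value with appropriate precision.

60.419 m − 5.5 m = 54.919 m; the difference is limited to 1 decimal place (3 s.f.).
Carrying full precision, 54.919 ÷ 0.45 = 122.042222222… m; 0.45 has 2 s.f., so the result keeps min(3, 2) = 2 s.f.
Rounded to 2 significant figures: 1.2 × 10² m.

1.2 × 10² m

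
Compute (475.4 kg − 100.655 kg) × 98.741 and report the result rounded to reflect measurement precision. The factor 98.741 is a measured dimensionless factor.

475.4 kg − 100.655 kg = 374.745 kg; the difference is limited to 1 decimal place (4 s.f.).
Carrying full precision, 374.745 × 98.741 = 37002.696045 kg; 98.741 has 5 s.f., so the result keeps min(4, 5) = 4 s.f.
Rounded to 4 significant figures: 3.700 × 10⁴ kg.

3.700 × 10⁴ kg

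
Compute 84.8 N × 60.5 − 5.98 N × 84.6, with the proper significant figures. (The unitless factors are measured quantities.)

4.62 × 10³ N

84.8 × 60.5 = 5130.4 → 5.13 × 10³ N (3 s.f., last digit at the 10^1 place).
5.98 × 84.6 = 505.908 → 506 N (3 s.f., last digit at the 10^0 place).
Difference: 4624.492 N; keep the coarser place, 10^1.
Result: 4.62 × 10³ N.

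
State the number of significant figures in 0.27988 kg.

5

0.27988: leading zeros are not significant.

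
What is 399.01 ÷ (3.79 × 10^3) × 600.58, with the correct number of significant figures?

63.2

399.01 ÷ (3.79 × 10^3) × 600.58 = 63.2288722427…
Multiplication/division keeps the fewest significant figures: 399.01 → 5 s.f., 3.79 × 10^3 → 3 s.f., 600.58 → 5 s.f.; limit is 3.
Rounded to 3 significant figures: 63.2.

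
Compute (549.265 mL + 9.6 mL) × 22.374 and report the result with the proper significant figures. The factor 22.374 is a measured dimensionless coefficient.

1.250 × 10⁴ mL

549.265 mL + 9.6 mL = 558.865 mL; the sum is limited to 1 decimal place (4 s.f.).
Carrying full precision, 558.865 × 22.374 = 12504.04551 mL; 22.374 has 5 s.f., so the result keeps min(4, 5) = 4 s.f.
Rounded to 4 significant figures: 1.250 × 10⁴ mL.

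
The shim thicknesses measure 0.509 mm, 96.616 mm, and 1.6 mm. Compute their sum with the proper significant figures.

0.509 mm + 96.616 mm + 1.6 mm = 98.725 mm.
Addition/subtraction keeps the fewest decimal places: 0.509 → 3 decimal places, 96.616 → 3 decimal places, 1.6 → 1 decimal place; limit is 1.
Rounded to 1 decimal place: 98.7 mm.

98.7 mm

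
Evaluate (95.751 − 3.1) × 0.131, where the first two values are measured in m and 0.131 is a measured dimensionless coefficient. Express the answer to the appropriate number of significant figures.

95.751 m − 3.1 m = 92.651 m; the difference is limited to 1 decimal place (3 s.f.).
Carrying full precision, 92.651 × 0.131 = 12.137281 m; 0.131 has 3 s.f., so the result keeps min(3, 3) = 3 s.f.
Rounded to 3 significant figures: 12.1 m.

12.1 m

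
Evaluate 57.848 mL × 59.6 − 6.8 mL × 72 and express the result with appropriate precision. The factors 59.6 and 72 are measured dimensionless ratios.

2.96 × 10^3 mL

57.848 × 59.6 = 3447.7408 → 3.45 × 10^3 mL (3 s.f., last digit at the 10^1 place).
6.8 × 72 = 489.6 → 4.9 × 10^2 mL (2 s.f., last digit at the 10^1 place).
Difference: 2958.1408 mL; keep the coarser place, 10^1.
Result: 2.96 × 10^3 mL.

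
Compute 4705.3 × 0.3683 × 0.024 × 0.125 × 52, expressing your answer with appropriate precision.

4705.3 × 0.3683 × 0.024 × 0.125 × 52 = 270.34207044
Multiplication/division keeps the fewest significant figures: 4705.3 → 5 s.f., 0.3683 → 4 s.f., 0.024 → 2 s.f., 0.125 → 3 s.f., 52 → 2 s.f.; limit is 2.
Rounded to 2 significant figures: 2.7 × 10^2.

2.7 × 10^2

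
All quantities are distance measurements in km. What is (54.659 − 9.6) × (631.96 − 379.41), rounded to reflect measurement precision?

1.14 × 10^4 km²

54.659 − 9.6 = 45.059, limited to 1 d.p. → 3 s.f.; 631.96 − 379.41 = 252.55, limited to 2 d.p. → 5 s.f.
Carrying full precision, 45.059 × 252.55 = 11379.65045; keep min(3, 5) = 3 s.f.
Rounded to 3 significant figures: 1.14 × 10^4 km².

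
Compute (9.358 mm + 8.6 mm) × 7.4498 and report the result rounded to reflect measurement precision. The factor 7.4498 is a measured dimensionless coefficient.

9.358 mm + 8.6 mm = 17.958 mm; the sum is limited to 1 decimal place (3 s.f.).
Carrying full precision, 17.958 × 7.4498 = 133.7835084 mm; 7.4498 has 5 s.f., so the result keeps min(3, 5) = 3 s.f.
Rounded to 3 significant figures: 134 mm.

134 mm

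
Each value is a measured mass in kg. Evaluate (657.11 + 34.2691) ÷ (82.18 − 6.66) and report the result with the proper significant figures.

9.155

657.11 + 34.2691 = 691.3791, limited to 2 d.p. → 5 s.f.; 82.18 − 6.66 = 75.52, limited to 2 d.p. → 4 s.f.
Carrying full precision, 691.3791 ÷ 75.52 = 9.15491393008…; keep min(5, 4) = 4 s.f.
Rounded to 4 significant figures: 9.155.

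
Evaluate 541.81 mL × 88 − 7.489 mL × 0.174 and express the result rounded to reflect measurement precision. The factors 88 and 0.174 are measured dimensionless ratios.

4.8 × 10⁴ mL

541.81 × 88 = 47679.28 → 4.8 × 10⁴ mL (2 s.f., last digit at the 10^3 place).
7.489 × 0.174 = 1.303086 → 1.30 mL (3 s.f., last digit at the 10^-2 place).
Difference: 47677.976914 mL; keep the coarser place, 10^3.
Result: 4.8 × 10⁴ mL.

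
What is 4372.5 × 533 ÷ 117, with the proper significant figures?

1.99 × 10^4

4372.5 × 533 ÷ 117 = 19919.1666667…
Multiplication/division keeps the fewest significant figures: 4372.5 → 5 s.f., 533 → 3 s.f., 117 → 3 s.f.; limit is 3.
Rounded to 3 significant figures: 1.99 × 10^4.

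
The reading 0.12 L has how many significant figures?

2

0.12: leading zeros are not significant.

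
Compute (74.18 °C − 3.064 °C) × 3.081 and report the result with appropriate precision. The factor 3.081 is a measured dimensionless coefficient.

74.18 °C − 3.064 °C = 71.116 °C; the difference is limited to 2 decimal places (4 s.f.).
Carrying full precision, 71.116 × 3.081 = 219.108396 °C; 3.081 has 4 s.f., so the result keeps min(4, 4) = 4 s.f.
Rounded to 4 significant figures: 219.1 °C.

219.1 °C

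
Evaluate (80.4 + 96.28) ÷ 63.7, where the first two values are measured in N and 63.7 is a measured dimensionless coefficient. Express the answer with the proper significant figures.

80.4 N + 96.28 N = 176.68 N; the sum is limited to 1 decimal place (4 s.f.).
Carrying full precision, 176.68 ÷ 63.7 = 2.77362637363… N; 63.7 has 3 s.f., so the result keeps min(4, 3) = 3 s.f.
Rounded to 3 significant figures: 2.77 N.

2.77 N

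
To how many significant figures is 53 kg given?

53: every digit is nonzero and significant.

2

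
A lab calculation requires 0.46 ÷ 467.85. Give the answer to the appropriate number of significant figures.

0.46 ÷ 467.85 = 0.00098322111788…
Multiplication/division keeps the fewest significant figures: 0.46 → 2 s.f., 467.85 → 5 s.f.; limit is 2.
Rounded to 2 significant figures: 9.8 × 10^-4.

9.8 × 10^-4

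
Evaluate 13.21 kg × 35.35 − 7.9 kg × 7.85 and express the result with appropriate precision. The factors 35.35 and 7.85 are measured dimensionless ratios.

405 kg

13.21 × 35.35 = 466.9735 → 467.0 kg (4 s.f., last digit at the 10^-1 place).
7.9 × 7.85 = 62.015 → 62 kg (2 s.f., last digit at the 10^0 place).
Difference: 404.9585 kg; keep the coarser place, 10^0.
Result: 405 kg.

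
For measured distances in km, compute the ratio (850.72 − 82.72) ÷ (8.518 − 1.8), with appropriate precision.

850.72 − 82.72 = 768.00, limited to 2 d.p. → 5 s.f.; 8.518 − 1.8 = 6.718, limited to 1 d.p. → 2 s.f.
Carrying full precision, 768.00 ÷ 6.718 = 114.319738017…; keep min(5, 2) = 2 s.f.
Rounded to 2 significant figures: 1.1 × 10^2.

1.1 × 10^2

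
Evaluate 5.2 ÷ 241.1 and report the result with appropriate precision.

5.2 ÷ 241.1 = 0.021567814185…
Multiplication/division keeps the fewest significant figures: 5.2 → 2 s.f., 241.1 → 4 s.f.; limit is 2.
Rounded to 2 significant figures: 0.022.

0.022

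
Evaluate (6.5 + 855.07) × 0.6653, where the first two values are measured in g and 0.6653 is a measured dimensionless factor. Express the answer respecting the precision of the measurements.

6.5 g + 855.07 g = 861.57 g; the sum is limited to 1 decimal place (4 s.f.).
Carrying full precision, 861.57 × 0.6653 = 573.202521 g; 0.6653 has 4 s.f., so the result keeps min(4, 4) = 4 s.f.
Rounded to 4 significant figures: 573.2 g.

573.2 g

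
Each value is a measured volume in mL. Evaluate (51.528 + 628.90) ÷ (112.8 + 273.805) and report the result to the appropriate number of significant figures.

51.528 + 628.90 = 680.428, limited to 2 d.p. → 5 s.f.; 112.8 + 273.805 = 386.605, limited to 1 d.p. → 4 s.f.
Carrying full precision, 680.428 ÷ 386.605 = 1.76000827718…; keep min(5, 4) = 4 s.f.
Rounded to 4 significant figures: 1.760.

1.760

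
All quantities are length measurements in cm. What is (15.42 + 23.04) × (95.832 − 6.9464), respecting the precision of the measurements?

15.42 + 23.04 = 38.46, limited to 2 d.p. → 4 s.f.; 95.832 − 6.9464 = 88.8856, limited to 3 d.p. → 5 s.f.
Carrying full precision, 38.46 × 88.8856 = 3418.540176; keep min(4, 5) = 4 s.f.
Rounded to 4 significant figures: 3419 cm².

3419 cm²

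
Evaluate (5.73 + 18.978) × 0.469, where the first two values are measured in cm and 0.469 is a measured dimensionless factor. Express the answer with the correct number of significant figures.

11.6 cm

5.73 cm + 18.978 cm = 24.708 cm; the sum is limited to 2 decimal places (4 s.f.).
Carrying full precision, 24.708 × 0.469 = 11.588052 cm; 0.469 has 3 s.f., so the result keeps min(4, 3) = 3 s.f.
Rounded to 3 significant figures: 11.6 cm.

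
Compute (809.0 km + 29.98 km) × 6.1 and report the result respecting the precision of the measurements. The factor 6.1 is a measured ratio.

5.1 × 10^3 km

809.0 km + 29.98 km = 838.98 km; the sum is limited to 1 decimal place (4 s.f.).
Carrying full precision, 838.98 × 6.1 = 5117.778 km; 6.1 has 2 s.f., so the result keeps min(4, 2) = 2 s.f.
Rounded to 2 significant figures: 5.1 × 10^3 km.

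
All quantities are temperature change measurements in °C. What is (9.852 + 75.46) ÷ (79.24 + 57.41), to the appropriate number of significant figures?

9.852 + 75.46 = 85.312, limited to 2 d.p. → 4 s.f.; 79.24 + 57.41 = 136.65, limited to 2 d.p. → 5 s.f.
Carrying full precision, 85.312 ÷ 136.65 = 0.624310281742…; keep min(4, 5) = 4 s.f.
Rounded to 4 significant figures: 0.6243.

0.6243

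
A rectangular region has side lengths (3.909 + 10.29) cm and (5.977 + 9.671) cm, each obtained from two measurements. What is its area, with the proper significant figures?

3.909 + 10.29 = 14.199, limited to 2 d.p. → 4 s.f.; 5.977 + 9.671 = 15.648, limited to 3 d.p. → 5 s.f.
Carrying full precision, 14.199 × 15.648 = 222.185952; keep min(4, 5) = 4 s.f.
Rounded to 4 significant figures: 222.2 cm².

222.2 cm²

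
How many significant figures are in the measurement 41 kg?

2

41: every digit is nonzero and significant.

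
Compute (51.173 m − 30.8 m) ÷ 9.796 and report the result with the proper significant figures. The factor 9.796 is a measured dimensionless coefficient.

51.173 m − 30.8 m = 20.373 m; the difference is limited to 1 decimal place (3 s.f.).
Carrying full precision, 20.373 ÷ 9.796 = 2.07972641895… m; 9.796 has 4 s.f., so the result keeps min(3, 4) = 3 s.f.
Rounded to 3 significant figures: 2.08 m.

2.08 m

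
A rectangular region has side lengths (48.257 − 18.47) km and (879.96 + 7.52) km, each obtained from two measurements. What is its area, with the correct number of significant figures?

2.644 × 10⁴ km²

48.257 − 18.47 = 29.787, limited to 2 d.p. → 4 s.f.; 879.96 + 7.52 = 887.48, limited to 2 d.p. → 5 s.f.
Carrying full precision, 29.787 × 887.48 = 26435.36676; keep min(4, 5) = 4 s.f.
Rounded to 4 significant figures: 2.644 × 10⁴ km².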